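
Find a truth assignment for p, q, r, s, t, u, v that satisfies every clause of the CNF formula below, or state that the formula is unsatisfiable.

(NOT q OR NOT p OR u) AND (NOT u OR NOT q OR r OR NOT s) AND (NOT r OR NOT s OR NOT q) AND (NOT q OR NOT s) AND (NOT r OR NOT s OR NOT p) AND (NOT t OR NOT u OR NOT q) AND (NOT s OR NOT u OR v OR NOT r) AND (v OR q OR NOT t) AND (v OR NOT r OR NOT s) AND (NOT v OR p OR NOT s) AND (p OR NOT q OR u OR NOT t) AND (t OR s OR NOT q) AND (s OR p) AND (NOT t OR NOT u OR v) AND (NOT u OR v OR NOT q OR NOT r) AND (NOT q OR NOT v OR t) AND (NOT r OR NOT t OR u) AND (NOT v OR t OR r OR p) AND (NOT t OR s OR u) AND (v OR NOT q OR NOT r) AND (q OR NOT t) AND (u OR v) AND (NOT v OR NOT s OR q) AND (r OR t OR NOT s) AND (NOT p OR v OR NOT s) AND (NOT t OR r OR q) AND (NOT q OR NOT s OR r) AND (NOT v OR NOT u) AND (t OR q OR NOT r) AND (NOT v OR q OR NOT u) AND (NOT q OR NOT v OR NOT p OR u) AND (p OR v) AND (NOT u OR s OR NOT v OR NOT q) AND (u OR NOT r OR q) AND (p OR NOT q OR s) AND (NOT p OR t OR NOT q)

Branch on q: set q = false.
Unit clause (NOT t) forces t = false.
Unit clause (NOT r) forces r = false.
Unit clause (NOT s) forces s = false.
Unit clause (p) forces p = true.
Branch on u: set u = false.
Unit clause (v) forces v = true.
Every clause now holds.

p: true, q: false, r: false, s: false, t: false, u: false, v: true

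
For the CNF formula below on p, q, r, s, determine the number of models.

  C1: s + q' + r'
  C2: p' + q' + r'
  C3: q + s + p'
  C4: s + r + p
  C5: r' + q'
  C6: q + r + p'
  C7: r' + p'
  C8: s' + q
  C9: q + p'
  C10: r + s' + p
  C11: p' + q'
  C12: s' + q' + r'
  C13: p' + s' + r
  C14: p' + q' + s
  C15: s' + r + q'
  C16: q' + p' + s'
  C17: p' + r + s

1

There are 2^4 = 16 truth assignments over (p, q, r, s).
Check each against the 17 clauses (columns in the order p, q, r, s):
  F F F F  ✗ fails (s + r + p)
  F F F T  ✗ fails (s' + q)
  F F T F  ✓ satisfies all
  F F T T  ✗ fails (s' + q)
  F T F F  ✗ fails (s + r + p)
  F T F T  ✗ fails (r + s' + p)
  F T T F  ✗ fails (s + q' + r')
  F T T T  ✗ fails (r' + q')
  T F F F  ✗ fails (q + s + p')
  T F F T  ✗ fails (q + r + p')
  T F T F  ✗ fails (q + s + p')
  T F T T  ✗ fails (r' + p')
  T T F F  ✗ fails (p' + q')
  T T F T  ✗ fails (p' + q')
  T T T F  ✗ fails (s + q' + r')
  T T T T  ✗ fails (p' + q' + r')
1 of the 16 rows is a model.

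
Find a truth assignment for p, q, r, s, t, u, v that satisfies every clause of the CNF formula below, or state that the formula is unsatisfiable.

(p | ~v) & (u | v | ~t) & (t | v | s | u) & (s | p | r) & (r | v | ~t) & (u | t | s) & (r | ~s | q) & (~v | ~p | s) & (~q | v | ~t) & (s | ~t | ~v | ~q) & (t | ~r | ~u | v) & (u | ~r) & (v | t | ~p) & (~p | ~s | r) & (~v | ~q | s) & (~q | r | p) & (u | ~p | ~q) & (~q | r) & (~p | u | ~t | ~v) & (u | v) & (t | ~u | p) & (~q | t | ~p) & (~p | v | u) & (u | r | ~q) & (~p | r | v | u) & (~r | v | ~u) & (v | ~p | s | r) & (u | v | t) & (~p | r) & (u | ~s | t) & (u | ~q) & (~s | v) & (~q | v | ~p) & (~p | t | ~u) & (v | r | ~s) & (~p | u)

p ↦ 1, q ↦ 1, r ↦ 1, s ↦ 1, t ↦ 1, u ↦ 1, v ↦ 1

Try p = 1.
(r) alone gives r = 1.
(u) alone gives u = 1.
(v) alone gives v = 1.
(s) alone gives s = 1.
(t) alone gives t = 1.
All clauses hold; q can take either value.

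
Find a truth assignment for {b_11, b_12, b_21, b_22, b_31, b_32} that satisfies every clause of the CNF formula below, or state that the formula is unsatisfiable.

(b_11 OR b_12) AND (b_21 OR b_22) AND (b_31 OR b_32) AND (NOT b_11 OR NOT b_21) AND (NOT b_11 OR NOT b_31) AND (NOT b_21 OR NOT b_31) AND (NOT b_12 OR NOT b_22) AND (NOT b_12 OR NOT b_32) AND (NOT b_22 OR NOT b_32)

Case b_11 = true:
(NOT b_21) alone gives b_21 = false.
(b_22) alone gives b_22 = true.
(NOT b_31) alone gives b_31 = false.
(b_32) alone gives b_32 = true.
Now (NOT b_32) is unsatisfied and unit — conflict.
So b_11 must be the other value — set b_11 = false.
(b_12) alone gives b_12 = true.
(NOT b_22) alone gives b_22 = false.
(b_21) alone gives b_21 = true.
(NOT b_31) alone gives b_31 = false.
(b_32) alone gives b_32 = true.
Now (NOT b_32) is unsatisfied and unit — conflict.
Either choice for b_11 ends in contradiction.

UNSATISFIABLE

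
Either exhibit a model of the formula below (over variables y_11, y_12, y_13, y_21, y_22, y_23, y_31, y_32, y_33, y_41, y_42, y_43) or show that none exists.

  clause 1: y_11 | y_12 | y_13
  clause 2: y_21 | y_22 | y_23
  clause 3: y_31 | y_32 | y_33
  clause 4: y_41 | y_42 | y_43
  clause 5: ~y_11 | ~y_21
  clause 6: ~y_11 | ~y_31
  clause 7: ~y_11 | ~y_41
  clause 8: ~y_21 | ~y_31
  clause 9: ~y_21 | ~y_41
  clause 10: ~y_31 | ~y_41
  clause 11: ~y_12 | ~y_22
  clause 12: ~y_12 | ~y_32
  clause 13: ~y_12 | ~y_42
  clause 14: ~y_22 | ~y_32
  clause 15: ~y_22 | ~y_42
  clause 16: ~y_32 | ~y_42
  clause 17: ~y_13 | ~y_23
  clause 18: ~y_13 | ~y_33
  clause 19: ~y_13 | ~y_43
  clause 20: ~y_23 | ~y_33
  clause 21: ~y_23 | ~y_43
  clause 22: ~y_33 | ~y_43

Try y_11 = 0.
Try y_12 = 1.
(~y_22) alone gives y_22 = 0.
(~y_32) alone gives y_32 = 0.
(~y_42) alone gives y_42 = 0.
Try y_21 = 1.
(~y_31) alone gives y_31 = 0.
(y_33) alone gives y_33 = 1.
(~y_41) alone gives y_41 = 0.
(y_43) alone gives y_43 = 1.
That conflicts with the unit clause (~y_43).
So y_21 must be the other value — set y_21 = 0.
(y_23) alone gives y_23 = 1.
(~y_13) alone gives y_13 = 0.
(~y_33) alone gives y_33 = 0.
(y_31) alone gives y_31 = 1.
(~y_41) alone gives y_41 = 0.
(y_43) alone gives y_43 = 1.
That conflicts with the unit clause (~y_43).
Neither y_21 = 1 nor y_21 = 0 works.
So y_12 must be the other value — set y_12 = 0.
(y_13) alone gives y_13 = 1.
(~y_23) alone gives y_23 = 0.
(~y_33) alone gives y_33 = 0.
(~y_43) alone gives y_43 = 0.
Try y_21 = 1.
(~y_31) alone gives y_31 = 0.
(y_32) alone gives y_32 = 1.
(~y_41) alone gives y_41 = 0.
(y_42) alone gives y_42 = 1.
That conflicts with the unit clause (~y_42).
So y_21 must be the other value — set y_21 = 0.
(y_22) alone gives y_22 = 1.
(~y_32) alone gives y_32 = 0.
(y_31) alone gives y_31 = 1.
(~y_41) alone gives y_41 = 0.
(y_42) alone gives y_42 = 1.
That conflicts with the unit clause (~y_42).
Neither y_21 = 1 nor y_21 = 0 works.
Neither y_12 = 1 nor y_12 = 0 works.
So y_11 must be the other value — set y_11 = 1.
(~y_21) alone gives y_21 = 0.
(~y_31) alone gives y_31 = 0.
(~y_41) alone gives y_41 = 0.
Try y_22 = 1.
(~y_12) alone gives y_12 = 0.
(~y_32) alone gives y_32 = 0.
(y_33) alone gives y_33 = 1.
(~y_42) alone gives y_42 = 0.
(y_43) alone gives y_43 = 1.
That conflicts with the unit clause (~y_43).
So y_22 must be the other value — set y_22 = 0.
(y_23) alone gives y_23 = 1.
(~y_13) alone gives y_13 = 0.
(~y_33) alone gives y_33 = 0.
(y_32) alone gives y_32 = 1.
(~y_12) alone gives y_12 = 0.
(~y_42) alone gives y_42 = 0.
(y_43) alone gives y_43 = 1.
That conflicts with the unit clause (~y_43).
Neither y_22 = 1 nor y_22 = 0 works.
Neither y_11 = 1 nor y_11 = 0 works.

UNSATISFIABLE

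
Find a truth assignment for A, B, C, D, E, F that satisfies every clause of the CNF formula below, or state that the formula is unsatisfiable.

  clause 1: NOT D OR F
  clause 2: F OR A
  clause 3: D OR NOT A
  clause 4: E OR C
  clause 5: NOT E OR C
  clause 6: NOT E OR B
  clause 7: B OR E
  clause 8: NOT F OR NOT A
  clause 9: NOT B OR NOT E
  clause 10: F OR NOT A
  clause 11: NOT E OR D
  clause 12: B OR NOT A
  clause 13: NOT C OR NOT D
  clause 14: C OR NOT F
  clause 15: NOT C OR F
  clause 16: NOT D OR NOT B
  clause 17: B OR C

A: false; B: true; C: true; D: false; E: false; F: true

Branch on D: set D = false.
(NOT A) alone gives A = false.
(F) alone gives F = true.
(NOT E) alone gives E = false.
(C) alone gives C = true.
(B) alone gives B = true.
All clauses are satisfied.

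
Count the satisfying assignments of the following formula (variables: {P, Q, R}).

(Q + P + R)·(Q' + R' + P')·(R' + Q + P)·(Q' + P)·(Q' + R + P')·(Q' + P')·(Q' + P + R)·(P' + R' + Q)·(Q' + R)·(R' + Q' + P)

1

There are 2^3 = 8 truth assignments over (P, Q, R).
Check each against the 10 clauses (columns in the order P, Q, R):
  F F F  ✗ fails (Q + P + R)
  F F T  ✗ fails (R' + Q + P)
  F T F  ✗ fails (Q' + P)
  F T T  ✗ fails (Q' + P)
  T F F  ✓ satisfies all
  T F T  ✗ fails (P' + R' + Q)
  T T F  ✗ fails (Q' + R + P')
  T T T  ✗ fails (Q' + R' + P')
1 of the 8 rows is a model.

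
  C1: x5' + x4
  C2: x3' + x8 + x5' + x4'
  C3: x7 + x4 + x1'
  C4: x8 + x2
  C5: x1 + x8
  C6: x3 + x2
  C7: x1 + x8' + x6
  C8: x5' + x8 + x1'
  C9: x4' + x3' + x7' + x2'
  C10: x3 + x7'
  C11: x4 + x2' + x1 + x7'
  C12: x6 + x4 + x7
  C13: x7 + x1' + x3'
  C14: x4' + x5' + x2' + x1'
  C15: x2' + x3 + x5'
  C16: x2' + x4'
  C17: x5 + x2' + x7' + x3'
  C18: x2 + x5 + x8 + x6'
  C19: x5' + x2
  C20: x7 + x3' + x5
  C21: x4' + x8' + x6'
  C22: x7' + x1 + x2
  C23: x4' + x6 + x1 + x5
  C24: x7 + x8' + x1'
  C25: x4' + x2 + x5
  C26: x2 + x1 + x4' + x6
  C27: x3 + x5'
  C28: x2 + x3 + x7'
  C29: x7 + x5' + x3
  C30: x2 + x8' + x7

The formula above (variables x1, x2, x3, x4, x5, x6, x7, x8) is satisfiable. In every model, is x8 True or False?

Suppose x8 = 0.
The clause (x2) is unit, so x2 = 1.
The clause (x1) is unit, so x1 = 1.
The clause (x5') is unit, so x5 = 0.
The clause (x4') is unit, so x4 = 0.
The clause (x7) is unit, so x7 = 1.
The clause (x3) is unit, so x3 = 1.
Now (x3') is unsatisfied and unit — conflict.
So every satisfying assignment has x8 = True.

True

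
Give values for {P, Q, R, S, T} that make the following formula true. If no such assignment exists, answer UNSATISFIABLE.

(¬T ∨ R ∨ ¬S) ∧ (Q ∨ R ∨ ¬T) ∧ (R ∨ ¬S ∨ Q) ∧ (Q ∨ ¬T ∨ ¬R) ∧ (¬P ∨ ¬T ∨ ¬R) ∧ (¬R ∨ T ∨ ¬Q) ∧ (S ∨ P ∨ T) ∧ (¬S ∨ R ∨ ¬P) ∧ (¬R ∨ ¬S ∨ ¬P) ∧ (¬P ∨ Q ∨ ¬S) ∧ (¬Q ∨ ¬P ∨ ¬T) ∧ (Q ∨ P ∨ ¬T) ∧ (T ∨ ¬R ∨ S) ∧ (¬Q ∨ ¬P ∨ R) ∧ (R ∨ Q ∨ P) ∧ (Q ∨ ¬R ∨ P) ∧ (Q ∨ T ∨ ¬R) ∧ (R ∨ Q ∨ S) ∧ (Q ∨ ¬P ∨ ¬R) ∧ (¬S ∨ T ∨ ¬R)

Try T = False.
Try R = False.
Try S = True.
The clause (Q) is unit, so Q = True.
The clause (¬P) is unit, so P = False.
Every clause now holds.

P: False, Q: True, R: False, S: True, T: False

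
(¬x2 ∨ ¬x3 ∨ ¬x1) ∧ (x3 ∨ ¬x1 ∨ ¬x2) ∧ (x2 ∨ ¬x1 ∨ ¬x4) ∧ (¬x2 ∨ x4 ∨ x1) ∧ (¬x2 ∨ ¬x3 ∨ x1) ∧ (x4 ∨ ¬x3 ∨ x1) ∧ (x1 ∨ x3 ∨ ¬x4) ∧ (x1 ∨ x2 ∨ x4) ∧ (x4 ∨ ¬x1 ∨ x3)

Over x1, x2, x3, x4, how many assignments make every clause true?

2

There are 2^4 = 16 truth assignments over (x1, x2, x3, x4).
Check each against the 9 clauses (columns in the order x1, x2, x3, x4):
  F F F F  ✗ fails (x1 ∨ x2 ∨ x4)
  F F F T  ✗ fails (x1 ∨ x3 ∨ ¬x4)
  F F T F  ✗ fails (x4 ∨ ¬x3 ∨ x1)
  F F T T  ✓ satisfies all
  F T F F  ✗ fails (¬x2 ∨ x4 ∨ x1)
  F T F T  ✗ fails (x1 ∨ x3 ∨ ¬x4)
  F T T F  ✗ fails (¬x2 ∨ x4 ∨ x1)
  F T T T  ✗ fails (¬x2 ∨ ¬x3 ∨ x1)
  T F F F  ✗ fails (x4 ∨ ¬x1 ∨ x3)
  T F F T  ✗ fails (x2 ∨ ¬x1 ∨ ¬x4)
  T F T F  ✓ satisfies all
  T F T T  ✗ fails (x2 ∨ ¬x1 ∨ ¬x4)
  T T F F  ✗ fails (x3 ∨ ¬x1 ∨ ¬x2)
  T T F T  ✗ fails (x3 ∨ ¬x1 ∨ ¬x2)
  T T T F  ✗ fails (¬x2 ∨ ¬x3 ∨ ¬x1)
  T T T T  ✗ fails (¬x2 ∨ ¬x3 ∨ ¬x1)
2 of the 16 rows are models.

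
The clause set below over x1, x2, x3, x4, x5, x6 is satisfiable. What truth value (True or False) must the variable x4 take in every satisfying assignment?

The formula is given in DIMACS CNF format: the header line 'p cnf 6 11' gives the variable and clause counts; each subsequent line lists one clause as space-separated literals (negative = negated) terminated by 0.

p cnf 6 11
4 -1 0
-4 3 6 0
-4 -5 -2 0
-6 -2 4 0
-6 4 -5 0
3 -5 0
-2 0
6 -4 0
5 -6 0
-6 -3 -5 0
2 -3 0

Suppose x4 = True.
(¬x2) alone gives x2 = False.
(x6) alone gives x6 = True.
(x5) alone gives x5 = True.
(x3) alone gives x3 = True.
That conflicts with the unit clause (¬x3).
So every satisfying assignment has x4 = False.

False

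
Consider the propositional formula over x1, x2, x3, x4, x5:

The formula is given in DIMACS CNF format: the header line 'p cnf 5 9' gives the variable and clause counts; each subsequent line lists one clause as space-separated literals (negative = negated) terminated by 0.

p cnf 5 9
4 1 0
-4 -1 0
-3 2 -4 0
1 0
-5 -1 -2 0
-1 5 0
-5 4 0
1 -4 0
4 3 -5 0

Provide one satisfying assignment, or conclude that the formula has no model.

UNSATISFIABLE

The clause (x1) is unit, so x1 = True.
The clause (¬x4) is unit, so x4 = False.
The clause (x5) is unit, so x5 = True.
That conflicts with the unit clause (¬x5).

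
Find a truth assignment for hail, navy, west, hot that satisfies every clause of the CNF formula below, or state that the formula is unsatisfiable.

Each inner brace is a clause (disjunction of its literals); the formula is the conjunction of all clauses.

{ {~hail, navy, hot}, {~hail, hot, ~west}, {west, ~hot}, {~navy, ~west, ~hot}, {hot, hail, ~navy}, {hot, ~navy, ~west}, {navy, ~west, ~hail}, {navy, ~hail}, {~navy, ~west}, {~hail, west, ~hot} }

Case west = 1:
(~navy) alone gives navy = 0.
(~hail) alone gives hail = 0.
All clauses hold; hot can take either value.

hail: 0; navy: 0; west: 1; hot: 1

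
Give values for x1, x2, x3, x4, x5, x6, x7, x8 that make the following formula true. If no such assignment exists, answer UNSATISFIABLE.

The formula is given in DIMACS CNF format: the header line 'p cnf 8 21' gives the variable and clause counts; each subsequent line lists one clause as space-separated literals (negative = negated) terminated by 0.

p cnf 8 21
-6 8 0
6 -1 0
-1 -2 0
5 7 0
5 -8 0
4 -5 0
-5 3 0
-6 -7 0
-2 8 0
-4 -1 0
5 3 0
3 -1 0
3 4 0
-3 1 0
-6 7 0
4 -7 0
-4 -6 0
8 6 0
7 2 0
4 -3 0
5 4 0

UNSATISFIABLE

Case x6 = False:
From the singleton clause (¬x1), x1 = False.
From the singleton clause (¬x3), x3 = False.
From the singleton clause (¬x5), x5 = False.
Now (x5) is unsatisfied and unit — conflict.
Undo x6 and try x6 = True.
From the singleton clause (x8), x8 = True.
From the singleton clause (x5), x5 = True.
From the singleton clause (x4), x4 = True.
Now (¬x4) is unsatisfied and unit — conflict.
Neither x6 = True nor x6 = False works.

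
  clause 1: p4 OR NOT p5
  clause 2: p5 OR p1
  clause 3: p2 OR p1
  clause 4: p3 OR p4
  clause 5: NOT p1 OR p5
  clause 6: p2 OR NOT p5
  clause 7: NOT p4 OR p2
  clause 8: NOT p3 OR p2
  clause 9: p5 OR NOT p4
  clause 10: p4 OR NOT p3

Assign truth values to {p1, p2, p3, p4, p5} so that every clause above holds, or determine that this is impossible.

Case p4 = true:
Unit clause (p2) forces p2 = true.
Unit clause (p5) forces p5 = true.
Every clause is now satisfied; p1, p3 are unconstrained.

p1 ↦ false, p2 ↦ true, p3 ↦ true, p4 ↦ true, p5 ↦ true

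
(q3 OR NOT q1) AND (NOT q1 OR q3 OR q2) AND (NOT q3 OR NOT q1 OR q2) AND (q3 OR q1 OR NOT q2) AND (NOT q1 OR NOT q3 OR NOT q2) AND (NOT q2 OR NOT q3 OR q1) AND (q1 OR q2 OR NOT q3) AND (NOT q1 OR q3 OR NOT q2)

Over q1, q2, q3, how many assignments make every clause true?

There are 2^3 = 8 truth assignments over (q1, q2, q3).
Split on q1. With q1 = true, the clauses containing q1 are satisfied and NOT q1 drops from the rest; 0 of the 2^2 = 4 assignments to the other variables satisfy what remains.
With q1 = false, by the same count on the reduced clause set, 1 assignment works.
(One model: q1=F, q2=F, q3=F.)
Total: 0 + 1 = 1.

1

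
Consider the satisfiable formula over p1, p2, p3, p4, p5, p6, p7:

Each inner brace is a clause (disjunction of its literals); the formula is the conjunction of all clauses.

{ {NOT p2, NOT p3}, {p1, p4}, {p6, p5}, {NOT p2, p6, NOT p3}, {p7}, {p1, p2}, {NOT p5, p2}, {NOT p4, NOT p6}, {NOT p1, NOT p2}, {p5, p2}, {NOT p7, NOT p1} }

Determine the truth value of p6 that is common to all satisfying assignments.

Suppose p6 = true.
Unit clause (p7) forces p7 = true.
Unit clause (NOT p4) forces p4 = false.
Unit clause (p1) forces p1 = true.
But (NOT p1) is also a unit clause — contradiction.
So every satisfying assignment has p6 = False.

False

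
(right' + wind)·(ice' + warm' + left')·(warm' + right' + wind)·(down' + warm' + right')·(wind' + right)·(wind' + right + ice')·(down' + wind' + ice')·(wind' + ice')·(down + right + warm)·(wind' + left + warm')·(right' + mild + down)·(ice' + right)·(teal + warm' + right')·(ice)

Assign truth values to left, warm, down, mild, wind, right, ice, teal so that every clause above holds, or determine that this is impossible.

UNSATISFIABLE

(ice) alone gives ice = 1.
(wind') alone gives wind = 0.
(right') alone gives right = 0.
That conflicts with the unit clause (right).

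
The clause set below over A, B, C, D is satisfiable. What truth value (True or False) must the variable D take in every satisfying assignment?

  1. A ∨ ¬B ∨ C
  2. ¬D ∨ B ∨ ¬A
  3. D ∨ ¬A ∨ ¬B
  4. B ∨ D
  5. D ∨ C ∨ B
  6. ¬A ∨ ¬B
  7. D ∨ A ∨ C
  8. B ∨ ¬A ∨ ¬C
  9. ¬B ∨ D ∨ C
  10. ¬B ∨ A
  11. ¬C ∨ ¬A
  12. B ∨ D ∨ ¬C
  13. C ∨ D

True

Suppose D = False.
Unit clause (B) forces B = True.
Unit clause (¬A) forces A = False.
But (A) is also a unit clause — contradiction.
So every satisfying assignment has D = True.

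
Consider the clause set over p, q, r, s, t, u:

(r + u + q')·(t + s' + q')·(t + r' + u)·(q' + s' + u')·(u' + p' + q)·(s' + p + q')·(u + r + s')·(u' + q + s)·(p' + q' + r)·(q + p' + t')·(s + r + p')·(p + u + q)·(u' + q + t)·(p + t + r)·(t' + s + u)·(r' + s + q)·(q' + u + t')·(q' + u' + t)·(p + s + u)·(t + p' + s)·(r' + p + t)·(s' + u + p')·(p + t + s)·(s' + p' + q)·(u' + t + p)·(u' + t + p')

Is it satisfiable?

Yes, satisfiable

Suppose r = 1.
Suppose t = 1.
Suppose q = 1.
Unit clause (u) forces u = 1.
Unit clause (s') forces s = 0.
No clause remains; p is free.
A satisfying assignment: p=0, q=1, r=1, s=0, t=1, u=1.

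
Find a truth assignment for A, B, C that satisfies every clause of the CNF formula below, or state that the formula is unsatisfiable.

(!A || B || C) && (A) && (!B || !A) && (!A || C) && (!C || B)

(A) alone gives A = true.
(!B) alone gives B = false.
(C) alone gives C = true.
But (!C) is also a unit clause — contradiction.

UNSATISFIABLE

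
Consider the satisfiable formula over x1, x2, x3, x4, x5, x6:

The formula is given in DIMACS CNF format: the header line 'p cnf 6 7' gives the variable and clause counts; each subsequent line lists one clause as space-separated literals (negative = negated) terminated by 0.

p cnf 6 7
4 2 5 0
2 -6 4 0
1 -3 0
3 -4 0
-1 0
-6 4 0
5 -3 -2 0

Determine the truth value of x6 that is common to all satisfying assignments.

Suppose x6 = True.
Unit clause (¬x1) forces x1 = False.
Unit clause (¬x3) forces x3 = False.
Unit clause (¬x4) forces x4 = False.
But (x4) is also a unit clause — contradiction.
So every satisfying assignment has x6 = False.

False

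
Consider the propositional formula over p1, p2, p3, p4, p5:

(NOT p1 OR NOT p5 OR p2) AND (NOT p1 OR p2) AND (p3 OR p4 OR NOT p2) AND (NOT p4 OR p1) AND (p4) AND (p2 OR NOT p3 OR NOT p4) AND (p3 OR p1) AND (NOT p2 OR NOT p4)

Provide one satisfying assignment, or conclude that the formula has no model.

Unit clause (p4) forces p4 = true.
Unit clause (p1) forces p1 = true.
Unit clause (p2) forces p2 = true.
That conflicts with the unit clause (NOT p2).

UNSATISFIABLE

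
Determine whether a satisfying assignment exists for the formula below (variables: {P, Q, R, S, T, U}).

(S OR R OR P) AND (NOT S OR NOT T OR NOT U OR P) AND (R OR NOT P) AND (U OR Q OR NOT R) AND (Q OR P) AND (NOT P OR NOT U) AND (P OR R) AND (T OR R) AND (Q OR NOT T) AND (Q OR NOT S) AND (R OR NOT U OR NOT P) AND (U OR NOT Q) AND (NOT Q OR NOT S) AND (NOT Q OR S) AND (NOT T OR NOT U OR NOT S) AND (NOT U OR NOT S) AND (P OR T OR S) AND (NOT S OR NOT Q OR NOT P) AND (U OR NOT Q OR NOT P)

Case R = true:
Case U = true:
Unit clause (NOT P) forces P = false.
Unit clause (Q) forces Q = true.
Unit clause (NOT S) forces S = false.
But (S) is also a unit clause — contradiction.
Backtrack on U: now try U = false.
Unit clause (Q) forces Q = true.
But (NOT Q) is also a unit clause — contradiction.
Either choice for U ends in contradiction.
Backtrack on R: now try R = false.
Unit clause (NOT P) forces P = false.
But (P) is also a unit clause — contradiction.
Either choice for R ends in contradiction.
No assignment satisfies every clause.

Unsatisfiable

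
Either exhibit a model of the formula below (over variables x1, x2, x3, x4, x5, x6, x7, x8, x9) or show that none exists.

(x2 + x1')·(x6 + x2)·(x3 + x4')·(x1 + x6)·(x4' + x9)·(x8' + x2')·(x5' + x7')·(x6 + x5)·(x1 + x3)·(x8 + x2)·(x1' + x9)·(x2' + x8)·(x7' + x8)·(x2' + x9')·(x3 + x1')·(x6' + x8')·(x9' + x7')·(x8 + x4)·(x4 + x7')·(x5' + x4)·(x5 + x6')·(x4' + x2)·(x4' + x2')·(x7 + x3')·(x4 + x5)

Branch on x2: set x2 = 1.
Unit clause (x8') forces x8 = 0.
But (x8) is also a unit clause — contradiction.
Undo x2 and try x2 = 0.
Unit clause (x1') forces x1 = 0.
Unit clause (x6) forces x6 = 1.
Unit clause (x3) forces x3 = 1.
Unit clause (x8) forces x8 = 1.
But (x8') is also a unit clause — contradiction.
Both values of x2 lead to a conflict.

UNSATISFIABLE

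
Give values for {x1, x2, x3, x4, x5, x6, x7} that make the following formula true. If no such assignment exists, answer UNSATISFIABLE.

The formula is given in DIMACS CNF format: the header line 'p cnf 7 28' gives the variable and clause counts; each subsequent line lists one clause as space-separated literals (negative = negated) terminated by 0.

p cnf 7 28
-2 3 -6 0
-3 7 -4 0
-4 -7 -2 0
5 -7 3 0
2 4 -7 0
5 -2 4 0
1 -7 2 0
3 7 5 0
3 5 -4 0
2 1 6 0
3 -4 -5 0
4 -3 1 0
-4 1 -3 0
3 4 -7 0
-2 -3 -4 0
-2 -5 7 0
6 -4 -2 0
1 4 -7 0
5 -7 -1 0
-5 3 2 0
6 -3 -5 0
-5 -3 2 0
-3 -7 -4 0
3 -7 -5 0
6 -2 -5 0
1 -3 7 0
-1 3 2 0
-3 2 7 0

Suppose x2 = True.
Suppose x3 = True.
Unit clause (¬x4) forces x4 = False.
Unit clause (x5) forces x5 = True.
Unit clause (x1) forces x1 = True.
Unit clause (x7) forces x7 = True.
Unit clause (x6) forces x6 = True.
Every clause now holds.

x1=True, x2=True, x3=True, x4=False, x5=True, x6=True, x7=True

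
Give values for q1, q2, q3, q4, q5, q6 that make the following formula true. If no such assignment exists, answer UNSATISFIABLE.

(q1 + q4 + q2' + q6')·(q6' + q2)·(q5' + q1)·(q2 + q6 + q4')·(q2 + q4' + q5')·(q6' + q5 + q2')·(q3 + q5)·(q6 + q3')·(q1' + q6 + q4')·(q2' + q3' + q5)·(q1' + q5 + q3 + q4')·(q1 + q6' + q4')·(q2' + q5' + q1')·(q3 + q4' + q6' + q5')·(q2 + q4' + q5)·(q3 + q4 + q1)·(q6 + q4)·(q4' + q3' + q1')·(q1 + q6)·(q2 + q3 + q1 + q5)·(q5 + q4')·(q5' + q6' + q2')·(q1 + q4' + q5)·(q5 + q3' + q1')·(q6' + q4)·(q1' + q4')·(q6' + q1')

Branch on q6: set q6 = 0.
Unit clause (q3') forces q3 = 0.
Unit clause (q5) forces q5 = 1.
Unit clause (q1) forces q1 = 1.
Unit clause (q4') forces q4 = 0.
Now (q4) is unsatisfied and unit — conflict.
Backtrack on q6: now try q6 = 1.
Unit clause (q2) forces q2 = 1.
Unit clause (q5) forces q5 = 1.
Now (q5') is unsatisfied and unit — conflict.
Both values of q6 lead to a conflict.

UNSATISFIABLE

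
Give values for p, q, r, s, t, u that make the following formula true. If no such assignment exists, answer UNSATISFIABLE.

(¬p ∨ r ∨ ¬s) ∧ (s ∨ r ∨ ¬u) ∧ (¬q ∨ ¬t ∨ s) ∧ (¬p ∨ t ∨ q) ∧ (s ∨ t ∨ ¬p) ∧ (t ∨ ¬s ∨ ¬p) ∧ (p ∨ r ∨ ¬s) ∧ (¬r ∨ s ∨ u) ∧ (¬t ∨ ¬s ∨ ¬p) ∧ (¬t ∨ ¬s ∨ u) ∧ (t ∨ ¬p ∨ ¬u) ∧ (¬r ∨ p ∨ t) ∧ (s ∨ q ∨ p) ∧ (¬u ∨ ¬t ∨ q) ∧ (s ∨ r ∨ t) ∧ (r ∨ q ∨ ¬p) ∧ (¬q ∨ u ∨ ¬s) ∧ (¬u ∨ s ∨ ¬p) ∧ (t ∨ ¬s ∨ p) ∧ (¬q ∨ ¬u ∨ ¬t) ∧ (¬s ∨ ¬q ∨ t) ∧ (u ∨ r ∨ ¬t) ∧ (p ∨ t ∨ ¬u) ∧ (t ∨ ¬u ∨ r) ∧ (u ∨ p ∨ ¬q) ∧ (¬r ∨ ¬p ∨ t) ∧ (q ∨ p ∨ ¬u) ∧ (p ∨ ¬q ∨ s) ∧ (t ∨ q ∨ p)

Case p = False:
Case r = True:
(t) alone gives t = True.
Case q = False:
(s) alone gives s = True.
(u) alone gives u = True.
That conflicts with the unit clause (¬u).
So q must be the other value — set q = True.
(s) alone gives s = True.
(u) alone gives u = True.
That conflicts with the unit clause (¬u).
Either choice for q ends in contradiction.
So r must be the other value — set r = False.
(¬s) alone gives s = False.
(¬u) alone gives u = False.
(q) alone gives q = True.
That conflicts with the unit clause (¬q).
Either choice for r ends in contradiction.
So p must be the other value — set p = True.
Case r = True:
(t) alone gives t = True.
(¬s) alone gives s = False.
(¬q) alone gives q = False.
(u) alone gives u = True.
That conflicts with the unit clause (¬u).
So r must be the other value — set r = False.
(¬s) alone gives s = False.
(¬u) alone gives u = False.
(t) alone gives t = True.
That conflicts with the unit clause (¬t).
Either choice for r ends in contradiction.
Either choice for p ends in contradiction.

UNSATISFIABLE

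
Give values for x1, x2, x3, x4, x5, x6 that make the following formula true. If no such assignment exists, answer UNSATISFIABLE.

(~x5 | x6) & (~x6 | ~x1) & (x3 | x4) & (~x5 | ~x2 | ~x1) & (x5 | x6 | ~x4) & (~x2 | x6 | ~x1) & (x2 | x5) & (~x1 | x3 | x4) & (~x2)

x1=0,  x2=0,  x3=0,  x4=1,  x5=1,  x6=1

Unit clause (~x2) forces x2 = 0.
Unit clause (x5) forces x5 = 1.
Unit clause (x6) forces x6 = 1.
Unit clause (~x1) forces x1 = 0.
Case x3 = 0:
Unit clause (x4) forces x4 = 1.
All clauses are satisfied.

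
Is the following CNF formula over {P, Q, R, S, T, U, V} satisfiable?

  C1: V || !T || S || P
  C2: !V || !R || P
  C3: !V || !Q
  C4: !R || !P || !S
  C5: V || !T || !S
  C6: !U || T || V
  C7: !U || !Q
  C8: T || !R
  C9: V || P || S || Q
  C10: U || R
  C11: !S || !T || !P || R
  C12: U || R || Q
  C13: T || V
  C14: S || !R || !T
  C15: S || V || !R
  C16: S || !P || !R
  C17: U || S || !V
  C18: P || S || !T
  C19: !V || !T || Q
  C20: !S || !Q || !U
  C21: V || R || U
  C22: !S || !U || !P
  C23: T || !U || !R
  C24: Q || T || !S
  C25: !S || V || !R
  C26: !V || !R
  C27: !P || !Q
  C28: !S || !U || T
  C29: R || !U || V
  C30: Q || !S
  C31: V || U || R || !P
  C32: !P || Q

Yes, satisfiable

Suppose V = true.
Unit clause (!Q) forces Q = false.
Unit clause (!T) forces T = false.
Unit clause (!R) forces R = false.
Unit clause (U) forces U = true.
Unit clause (!S) forces S = false.
Unit clause (!P) forces P = false.
This assignment satisfies each clause.
A satisfying assignment: P ↦ false, Q ↦ false, R ↦ false, S ↦ false, T ↦ false, U ↦ true, V ↦ true.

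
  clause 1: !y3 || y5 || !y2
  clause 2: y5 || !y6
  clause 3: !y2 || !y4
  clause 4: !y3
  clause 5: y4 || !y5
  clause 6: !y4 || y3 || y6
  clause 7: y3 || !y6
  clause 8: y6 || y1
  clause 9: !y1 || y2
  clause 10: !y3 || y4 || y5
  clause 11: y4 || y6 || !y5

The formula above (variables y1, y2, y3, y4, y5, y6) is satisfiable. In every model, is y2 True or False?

Suppose y2 = false.
From the singleton clause (!y3), y3 = false.
From the singleton clause (!y6), y6 = false.
From the singleton clause (!y4), y4 = false.
From the singleton clause (!y5), y5 = false.
From the singleton clause (y1), y1 = true.
That conflicts with the unit clause (!y1).
So every satisfying assignment has y2 = True.

True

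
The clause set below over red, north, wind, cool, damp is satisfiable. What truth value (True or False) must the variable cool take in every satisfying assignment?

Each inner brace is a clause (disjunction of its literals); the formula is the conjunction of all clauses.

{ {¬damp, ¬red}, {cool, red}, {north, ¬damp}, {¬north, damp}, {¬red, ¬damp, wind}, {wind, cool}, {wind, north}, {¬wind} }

True

Suppose cool = False.
(red) alone gives red = True.
(¬damp) alone gives damp = False.
(¬north) alone gives north = False.
(wind) alone gives wind = True.
That conflicts with the unit clause (¬wind).
So every satisfying assignment has cool = True.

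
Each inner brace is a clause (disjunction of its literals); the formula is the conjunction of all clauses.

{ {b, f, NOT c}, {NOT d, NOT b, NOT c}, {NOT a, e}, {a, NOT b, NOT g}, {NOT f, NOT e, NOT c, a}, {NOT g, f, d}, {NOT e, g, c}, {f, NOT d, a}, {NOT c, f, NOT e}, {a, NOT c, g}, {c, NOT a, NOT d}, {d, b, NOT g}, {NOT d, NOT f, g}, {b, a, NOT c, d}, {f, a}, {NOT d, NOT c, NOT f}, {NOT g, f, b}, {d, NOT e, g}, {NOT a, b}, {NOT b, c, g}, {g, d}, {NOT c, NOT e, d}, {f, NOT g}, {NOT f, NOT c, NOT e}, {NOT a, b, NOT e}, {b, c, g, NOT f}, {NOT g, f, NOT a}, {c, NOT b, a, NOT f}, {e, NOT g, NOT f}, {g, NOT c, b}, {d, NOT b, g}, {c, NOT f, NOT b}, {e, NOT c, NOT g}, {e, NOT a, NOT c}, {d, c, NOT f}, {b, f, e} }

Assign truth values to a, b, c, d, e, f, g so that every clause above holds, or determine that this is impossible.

Case a = false:
Unit clause (f) forces f = true.
Case b = false:
Case e = true:
Unit clause (NOT c) forces c = false.
Unit clause (g) forces g = true.
Unit clause (d) forces d = true.
All clauses are satisfied.

a: false, b: false, c: false, d: true, e: true, f: true, g: true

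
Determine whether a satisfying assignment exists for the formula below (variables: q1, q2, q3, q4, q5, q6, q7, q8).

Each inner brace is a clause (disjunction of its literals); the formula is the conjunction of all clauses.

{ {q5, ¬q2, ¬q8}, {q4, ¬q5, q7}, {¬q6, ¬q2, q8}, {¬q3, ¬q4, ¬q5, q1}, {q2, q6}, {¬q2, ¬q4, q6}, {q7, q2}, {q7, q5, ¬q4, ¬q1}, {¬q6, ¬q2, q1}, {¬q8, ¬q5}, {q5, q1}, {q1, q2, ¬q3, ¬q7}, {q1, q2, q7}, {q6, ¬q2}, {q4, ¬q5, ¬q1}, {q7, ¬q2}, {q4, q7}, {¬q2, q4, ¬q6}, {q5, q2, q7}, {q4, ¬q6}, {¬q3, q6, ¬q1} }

Yes, satisfiable

Suppose q2 = False.
Unit clause (q6) forces q6 = True.
Unit clause (q7) forces q7 = True.
Unit clause (q4) forces q4 = True.
Suppose q8 = False.
Suppose q5 = False.
Unit clause (q1) forces q1 = True.
Every clause is now satisfied; q3 is unconstrained.
A satisfying assignment: q1: True,  q2: False,  q3: True,  q4: True,  q5: False,  q6: True,  q7: True,  q8: False.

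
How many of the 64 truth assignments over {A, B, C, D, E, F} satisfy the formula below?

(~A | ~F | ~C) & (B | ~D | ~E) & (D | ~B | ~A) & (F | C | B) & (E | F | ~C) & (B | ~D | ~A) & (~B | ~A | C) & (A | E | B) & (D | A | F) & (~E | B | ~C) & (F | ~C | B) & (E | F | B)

15

There are 2^6 = 64 truth assignments over (A, B, C, D, E, F).
Split on E. With E = 1, the clauses containing E are satisfied and ~E drops from the rest; 9 of the 2^5 = 32 assignments to the other variables satisfy what remains.
With E = 0, by the same count on the reduced clause set, 6 assignments work.
(One model: A=F, B=F, C=F, D=F, E=T, F=T.)
Total: 9 + 6 = 15.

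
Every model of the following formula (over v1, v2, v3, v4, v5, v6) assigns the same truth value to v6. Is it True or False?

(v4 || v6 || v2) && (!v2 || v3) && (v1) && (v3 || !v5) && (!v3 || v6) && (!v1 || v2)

True

Suppose v6 = false.
Unit clause (v1) forces v1 = true.
Unit clause (!v3) forces v3 = false.
Unit clause (!v2) forces v2 = false.
Now (v2) is unsatisfied and unit — conflict.
So every satisfying assignment has v6 = True.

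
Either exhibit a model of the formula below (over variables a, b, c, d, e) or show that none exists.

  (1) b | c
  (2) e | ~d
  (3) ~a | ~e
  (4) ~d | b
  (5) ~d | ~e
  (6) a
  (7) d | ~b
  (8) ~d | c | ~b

a: 1; b: 0; c: 1; d: 0; e: 0

(a) alone gives a = 1.
(~e) alone gives e = 0.
(~d) alone gives d = 0.
(~b) alone gives b = 0.
(c) alone gives c = 1.
This assignment satisfies each clause.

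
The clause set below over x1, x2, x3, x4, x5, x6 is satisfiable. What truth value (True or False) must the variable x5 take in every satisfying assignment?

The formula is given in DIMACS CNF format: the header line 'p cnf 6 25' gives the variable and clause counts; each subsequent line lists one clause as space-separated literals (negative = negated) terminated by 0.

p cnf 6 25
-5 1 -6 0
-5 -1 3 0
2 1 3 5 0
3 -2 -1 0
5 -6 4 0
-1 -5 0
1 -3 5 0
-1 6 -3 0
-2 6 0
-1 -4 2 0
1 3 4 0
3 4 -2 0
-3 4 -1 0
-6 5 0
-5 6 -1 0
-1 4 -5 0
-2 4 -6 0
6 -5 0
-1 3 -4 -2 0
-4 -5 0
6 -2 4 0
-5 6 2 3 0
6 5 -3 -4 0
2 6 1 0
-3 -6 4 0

False

Suppose x5 = True.
The clause (¬x1) is unit, so x1 = False.
The clause (¬x6) is unit, so x6 = False.
That conflicts with the unit clause (x6).
So every satisfying assignment has x5 = False.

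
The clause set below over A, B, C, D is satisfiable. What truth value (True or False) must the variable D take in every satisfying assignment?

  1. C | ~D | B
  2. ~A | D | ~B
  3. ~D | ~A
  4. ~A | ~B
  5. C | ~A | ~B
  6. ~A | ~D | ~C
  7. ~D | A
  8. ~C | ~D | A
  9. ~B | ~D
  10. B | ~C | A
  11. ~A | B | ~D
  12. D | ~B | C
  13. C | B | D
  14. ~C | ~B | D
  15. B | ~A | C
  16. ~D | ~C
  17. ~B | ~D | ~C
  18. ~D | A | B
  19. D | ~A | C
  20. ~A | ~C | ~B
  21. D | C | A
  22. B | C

Suppose D = 1.
From the singleton clause (~A), A = 0.
Now (A) is unsatisfied and unit — conflict.
So every satisfying assignment has D = False.

False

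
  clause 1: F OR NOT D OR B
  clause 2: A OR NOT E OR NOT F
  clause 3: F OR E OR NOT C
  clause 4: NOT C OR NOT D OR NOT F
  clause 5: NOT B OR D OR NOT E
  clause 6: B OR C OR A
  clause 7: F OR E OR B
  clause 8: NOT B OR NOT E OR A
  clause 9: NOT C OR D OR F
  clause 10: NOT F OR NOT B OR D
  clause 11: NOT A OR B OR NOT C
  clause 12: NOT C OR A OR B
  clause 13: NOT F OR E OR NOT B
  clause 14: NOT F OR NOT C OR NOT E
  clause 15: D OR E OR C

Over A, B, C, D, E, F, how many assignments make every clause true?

There are 2^6 = 64 truth assignments over (A, B, C, D, E, F).
Split on F. With F = true, the clauses containing F are satisfied and NOT F drops from the rest; 4 of the 2^5 = 32 assignments to the other variables satisfy what remains.
With F = false, by the same count on the reduced clause set, 5 assignments work.
Total: 4 + 5 = 9.

9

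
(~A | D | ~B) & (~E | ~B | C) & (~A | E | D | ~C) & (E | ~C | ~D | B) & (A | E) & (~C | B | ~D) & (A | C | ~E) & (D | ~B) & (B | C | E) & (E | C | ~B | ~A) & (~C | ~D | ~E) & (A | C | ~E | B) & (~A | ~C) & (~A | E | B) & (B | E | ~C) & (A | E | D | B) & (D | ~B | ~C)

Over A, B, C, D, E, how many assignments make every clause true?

3

There are 2^5 = 32 truth assignments over (A, B, C, D, E).
Split on B. With B = 1, the clauses containing B are satisfied and ~B drops from the rest; 0 of the 2^4 = 16 assignments to the other variables satisfy what remains.
With B = 0, by the same count on the reduced clause set, 3 assignments work.
(One model: A=F, B=F, C=T, D=F, E=T.)
Total: 0 + 3 = 3.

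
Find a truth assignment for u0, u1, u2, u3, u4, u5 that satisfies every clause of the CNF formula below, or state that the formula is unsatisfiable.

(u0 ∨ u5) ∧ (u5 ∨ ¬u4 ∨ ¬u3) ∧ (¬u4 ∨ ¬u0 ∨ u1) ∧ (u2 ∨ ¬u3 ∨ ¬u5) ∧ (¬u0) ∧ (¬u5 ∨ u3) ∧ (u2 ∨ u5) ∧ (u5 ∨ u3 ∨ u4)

u0 ↦ False; u1 ↦ False; u2 ↦ True; u3 ↦ True; u4 ↦ True; u5 ↦ True

The clause (¬u0) is unit, so u0 = False.
The clause (u5) is unit, so u5 = True.
The clause (u3) is unit, so u3 = True.
The clause (u2) is unit, so u2 = True.
No clause remains; u1, u4 are free.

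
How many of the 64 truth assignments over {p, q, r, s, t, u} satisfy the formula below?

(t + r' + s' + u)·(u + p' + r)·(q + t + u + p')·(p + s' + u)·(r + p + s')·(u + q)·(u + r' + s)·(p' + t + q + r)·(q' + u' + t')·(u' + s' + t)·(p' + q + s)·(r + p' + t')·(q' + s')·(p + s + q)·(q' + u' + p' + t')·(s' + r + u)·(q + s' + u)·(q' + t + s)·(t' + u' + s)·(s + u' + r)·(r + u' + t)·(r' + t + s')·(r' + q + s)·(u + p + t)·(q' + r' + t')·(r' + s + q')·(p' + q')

3

There are 2^6 = 64 truth assignments over (p, q, r, s, t, u).
Split on t. With t = 1, the clauses containing t are satisfied and t' drops from the rest; 3 of the 2^5 = 32 assignments to the other variables satisfy what remains.
With t = 0, by the same count on the reduced clause set, 0 assignments work.
(One model: p=F, q=F, r=T, s=T, t=T, u=T.)
Total: 3 + 0 = 3.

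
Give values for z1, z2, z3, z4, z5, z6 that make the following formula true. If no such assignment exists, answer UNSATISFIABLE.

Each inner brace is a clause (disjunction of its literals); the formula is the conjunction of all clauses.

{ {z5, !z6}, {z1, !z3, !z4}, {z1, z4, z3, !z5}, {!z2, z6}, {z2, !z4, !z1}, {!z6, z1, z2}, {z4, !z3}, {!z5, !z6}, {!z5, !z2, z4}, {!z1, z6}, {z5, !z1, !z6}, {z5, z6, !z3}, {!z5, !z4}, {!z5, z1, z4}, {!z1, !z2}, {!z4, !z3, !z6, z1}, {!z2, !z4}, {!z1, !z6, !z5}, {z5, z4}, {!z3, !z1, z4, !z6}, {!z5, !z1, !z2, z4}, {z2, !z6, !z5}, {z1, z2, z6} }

Branch on z5: set z5 = true.
From the singleton clause (!z6), z6 = false.
From the singleton clause (!z2), z2 = false.
From the singleton clause (!z1), z1 = false.
That conflicts with the unit clause (z1).
That branch fails; take z5 = false instead.
From the singleton clause (!z6), z6 = false.
From the singleton clause (!z2), z2 = false.
From the singleton clause (!z1), z1 = false.
That conflicts with the unit clause (z1).
Either choice for z5 ends in contradiction.

UNSATISFIABLE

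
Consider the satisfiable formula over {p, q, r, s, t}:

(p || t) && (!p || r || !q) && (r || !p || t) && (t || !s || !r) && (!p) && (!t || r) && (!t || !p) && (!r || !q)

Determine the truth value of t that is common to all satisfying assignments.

True

Suppose t = false.
From the singleton clause (p), p = true.
That conflicts with the unit clause (!p).
So every satisfying assignment has t = True.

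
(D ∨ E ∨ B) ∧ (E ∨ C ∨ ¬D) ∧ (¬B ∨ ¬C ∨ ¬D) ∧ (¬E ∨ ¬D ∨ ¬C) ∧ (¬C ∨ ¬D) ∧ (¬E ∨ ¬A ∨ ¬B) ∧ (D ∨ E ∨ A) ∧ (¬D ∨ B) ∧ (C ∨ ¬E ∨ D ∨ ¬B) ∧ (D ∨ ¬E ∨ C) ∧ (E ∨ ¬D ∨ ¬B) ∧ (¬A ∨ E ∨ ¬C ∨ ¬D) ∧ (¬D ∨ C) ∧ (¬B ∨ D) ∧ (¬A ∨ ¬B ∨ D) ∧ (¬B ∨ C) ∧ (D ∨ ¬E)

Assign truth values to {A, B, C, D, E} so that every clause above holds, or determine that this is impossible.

Branch on C: set C = False.
From the singleton clause (¬D), D = False.
From the singleton clause (¬E), E = False.
From the singleton clause (B), B = True.
But (¬B) is also a unit clause — contradiction.
That branch fails; take C = True instead.
From the singleton clause (¬D), D = False.
From the singleton clause (¬B), B = False.
From the singleton clause (E), E = True.
But (¬E) is also a unit clause — contradiction.
Neither C = True nor C = False works.

UNSATISFIABLE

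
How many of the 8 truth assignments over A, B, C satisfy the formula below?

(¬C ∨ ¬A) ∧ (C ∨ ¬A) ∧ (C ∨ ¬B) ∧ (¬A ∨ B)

3

There are 2^3 = 8 truth assignments over (A, B, C).
Check each against the 4 clauses (columns in the order A, B, C):
  F F F  ✓ satisfies all
  F F T  ✓ satisfies all
  F T F  ✗ fails (C ∨ ¬B)
  F T T  ✓ satisfies all
  T F F  ✗ fails (C ∨ ¬A)
  T F T  ✗ fails (¬C ∨ ¬A)
  T T F  ✗ fails (C ∨ ¬A)
  T T T  ✗ fails (¬C ∨ ¬A)
3 of the 8 rows are models.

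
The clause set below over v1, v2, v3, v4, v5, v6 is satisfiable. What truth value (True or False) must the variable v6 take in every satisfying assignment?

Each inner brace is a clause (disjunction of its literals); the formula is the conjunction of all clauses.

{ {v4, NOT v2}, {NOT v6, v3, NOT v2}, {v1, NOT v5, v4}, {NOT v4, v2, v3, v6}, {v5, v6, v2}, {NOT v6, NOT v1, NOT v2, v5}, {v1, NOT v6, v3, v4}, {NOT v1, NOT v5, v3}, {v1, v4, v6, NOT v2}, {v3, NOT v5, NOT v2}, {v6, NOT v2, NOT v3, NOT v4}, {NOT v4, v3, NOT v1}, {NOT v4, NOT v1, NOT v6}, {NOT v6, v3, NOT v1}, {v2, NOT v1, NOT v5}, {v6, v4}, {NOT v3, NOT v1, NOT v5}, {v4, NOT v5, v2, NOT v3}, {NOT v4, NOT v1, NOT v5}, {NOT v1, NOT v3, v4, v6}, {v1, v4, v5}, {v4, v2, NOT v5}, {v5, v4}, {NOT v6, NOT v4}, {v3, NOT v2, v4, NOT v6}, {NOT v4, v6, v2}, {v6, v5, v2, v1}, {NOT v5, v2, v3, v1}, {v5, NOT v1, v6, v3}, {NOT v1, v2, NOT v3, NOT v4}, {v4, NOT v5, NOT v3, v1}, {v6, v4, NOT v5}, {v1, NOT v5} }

Suppose v6 = true.
Unit clause (NOT v4) forces v4 = false.
Unit clause (NOT v2) forces v2 = false.
Unit clause (NOT v5) forces v5 = false.
That conflicts with the unit clause (v5).
So every satisfying assignment has v6 = False.

False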